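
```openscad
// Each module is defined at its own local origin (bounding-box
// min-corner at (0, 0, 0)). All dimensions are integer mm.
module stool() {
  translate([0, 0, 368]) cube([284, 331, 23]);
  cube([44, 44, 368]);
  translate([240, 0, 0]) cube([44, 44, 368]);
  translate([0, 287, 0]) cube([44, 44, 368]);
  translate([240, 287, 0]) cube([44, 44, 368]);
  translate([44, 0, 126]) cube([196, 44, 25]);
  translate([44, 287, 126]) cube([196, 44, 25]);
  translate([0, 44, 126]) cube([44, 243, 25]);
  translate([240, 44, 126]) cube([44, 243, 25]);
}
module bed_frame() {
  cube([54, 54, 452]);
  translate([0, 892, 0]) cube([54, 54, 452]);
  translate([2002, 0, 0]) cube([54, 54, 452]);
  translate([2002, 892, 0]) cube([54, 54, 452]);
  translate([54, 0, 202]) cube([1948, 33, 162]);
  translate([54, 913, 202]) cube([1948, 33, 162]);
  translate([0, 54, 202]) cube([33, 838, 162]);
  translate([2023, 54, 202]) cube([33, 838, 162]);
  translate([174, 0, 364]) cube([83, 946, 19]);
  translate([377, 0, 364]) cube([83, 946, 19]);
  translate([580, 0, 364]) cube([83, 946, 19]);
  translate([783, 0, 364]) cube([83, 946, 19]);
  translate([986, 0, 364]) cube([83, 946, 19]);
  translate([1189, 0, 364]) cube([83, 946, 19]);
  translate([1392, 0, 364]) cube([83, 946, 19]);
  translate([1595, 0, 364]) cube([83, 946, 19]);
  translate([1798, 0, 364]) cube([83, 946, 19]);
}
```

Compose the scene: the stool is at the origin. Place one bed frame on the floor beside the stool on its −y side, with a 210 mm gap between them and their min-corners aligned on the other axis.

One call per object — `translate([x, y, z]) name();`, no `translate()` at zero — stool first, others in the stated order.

stool();
translate([0, -1156, 0]) bed_frame();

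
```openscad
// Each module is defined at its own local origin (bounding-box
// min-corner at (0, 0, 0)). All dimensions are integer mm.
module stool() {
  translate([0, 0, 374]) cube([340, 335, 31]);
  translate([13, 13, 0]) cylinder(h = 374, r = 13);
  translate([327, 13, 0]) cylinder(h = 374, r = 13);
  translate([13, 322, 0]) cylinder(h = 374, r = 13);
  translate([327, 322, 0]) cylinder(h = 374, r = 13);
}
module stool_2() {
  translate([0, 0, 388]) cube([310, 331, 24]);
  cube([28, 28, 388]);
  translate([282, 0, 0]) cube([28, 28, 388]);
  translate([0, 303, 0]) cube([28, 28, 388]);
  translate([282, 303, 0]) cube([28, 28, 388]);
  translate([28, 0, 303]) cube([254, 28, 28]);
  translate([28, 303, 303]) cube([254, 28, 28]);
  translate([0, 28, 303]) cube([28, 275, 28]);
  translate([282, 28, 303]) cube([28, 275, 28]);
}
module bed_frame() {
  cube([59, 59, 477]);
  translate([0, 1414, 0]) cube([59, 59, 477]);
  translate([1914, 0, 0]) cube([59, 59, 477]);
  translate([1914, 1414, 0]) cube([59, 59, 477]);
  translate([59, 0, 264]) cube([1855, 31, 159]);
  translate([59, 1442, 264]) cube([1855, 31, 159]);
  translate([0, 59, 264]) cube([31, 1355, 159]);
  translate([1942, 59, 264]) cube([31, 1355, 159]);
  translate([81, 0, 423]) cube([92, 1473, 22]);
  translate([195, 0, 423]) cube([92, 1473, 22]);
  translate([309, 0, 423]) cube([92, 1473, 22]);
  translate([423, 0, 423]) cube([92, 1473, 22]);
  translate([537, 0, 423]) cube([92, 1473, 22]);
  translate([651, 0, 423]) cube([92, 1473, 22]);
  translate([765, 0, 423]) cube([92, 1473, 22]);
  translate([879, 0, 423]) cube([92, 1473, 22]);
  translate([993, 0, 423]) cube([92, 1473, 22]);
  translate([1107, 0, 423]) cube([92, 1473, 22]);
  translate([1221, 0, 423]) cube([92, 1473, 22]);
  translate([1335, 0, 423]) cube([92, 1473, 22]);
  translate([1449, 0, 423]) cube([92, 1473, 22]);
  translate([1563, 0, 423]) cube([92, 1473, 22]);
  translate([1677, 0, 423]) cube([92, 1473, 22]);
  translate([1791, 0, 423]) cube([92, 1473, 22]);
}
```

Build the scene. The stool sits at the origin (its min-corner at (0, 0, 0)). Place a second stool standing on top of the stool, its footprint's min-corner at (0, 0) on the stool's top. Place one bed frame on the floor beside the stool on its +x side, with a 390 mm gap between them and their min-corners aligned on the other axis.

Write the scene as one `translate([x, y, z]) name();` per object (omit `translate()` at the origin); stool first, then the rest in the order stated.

stool();
translate([0, 0, 405]) stool_2();
translate([730, 0, 0]) bed_frame();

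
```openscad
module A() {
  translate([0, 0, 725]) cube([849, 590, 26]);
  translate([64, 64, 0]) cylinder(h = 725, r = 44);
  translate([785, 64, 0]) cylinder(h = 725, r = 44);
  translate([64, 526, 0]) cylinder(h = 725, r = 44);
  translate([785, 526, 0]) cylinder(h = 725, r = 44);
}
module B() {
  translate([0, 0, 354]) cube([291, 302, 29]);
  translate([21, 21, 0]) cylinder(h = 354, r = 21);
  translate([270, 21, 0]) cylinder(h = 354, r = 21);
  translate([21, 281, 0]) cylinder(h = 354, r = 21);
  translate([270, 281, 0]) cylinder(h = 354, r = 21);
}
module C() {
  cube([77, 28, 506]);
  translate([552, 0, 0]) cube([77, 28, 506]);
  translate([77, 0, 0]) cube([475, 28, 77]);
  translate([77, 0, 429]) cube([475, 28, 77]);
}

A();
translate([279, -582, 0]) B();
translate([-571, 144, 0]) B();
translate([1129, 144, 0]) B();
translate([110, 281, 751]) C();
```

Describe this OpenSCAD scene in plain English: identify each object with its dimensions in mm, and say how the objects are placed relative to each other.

A is a table with a 849×590 mm rectangular top, 26 mm thick, top surface at z = 751 mm, supported by four round legs of 88 mm diameter, each leg's bounding box inset 20 mm from the nearest pair of top edges, running from the floor.

B is a four-legged stool. The seat is 291×302 mm, 29 mm thick, top at z = 383 mm. It stands on four round legs, each 42 mm in diameter, from z = 0 to the seat underside, each leg's axis is inset half a diameter from the nearest pair of seat edges (so the leg's bounding box is flush with the corner).

C is a picture frame with a 475×352 mm rectangular opening (x by z) and a uniform 77 mm border on every side. Frame depth is 28 mm along y. It is built from two vertical stiles running the full outside height and two horizontal rails spanning the gap between the stiles.

Three stools sit around the table at the −y, −x, +x sides. The picture frame is on top of the table, centred.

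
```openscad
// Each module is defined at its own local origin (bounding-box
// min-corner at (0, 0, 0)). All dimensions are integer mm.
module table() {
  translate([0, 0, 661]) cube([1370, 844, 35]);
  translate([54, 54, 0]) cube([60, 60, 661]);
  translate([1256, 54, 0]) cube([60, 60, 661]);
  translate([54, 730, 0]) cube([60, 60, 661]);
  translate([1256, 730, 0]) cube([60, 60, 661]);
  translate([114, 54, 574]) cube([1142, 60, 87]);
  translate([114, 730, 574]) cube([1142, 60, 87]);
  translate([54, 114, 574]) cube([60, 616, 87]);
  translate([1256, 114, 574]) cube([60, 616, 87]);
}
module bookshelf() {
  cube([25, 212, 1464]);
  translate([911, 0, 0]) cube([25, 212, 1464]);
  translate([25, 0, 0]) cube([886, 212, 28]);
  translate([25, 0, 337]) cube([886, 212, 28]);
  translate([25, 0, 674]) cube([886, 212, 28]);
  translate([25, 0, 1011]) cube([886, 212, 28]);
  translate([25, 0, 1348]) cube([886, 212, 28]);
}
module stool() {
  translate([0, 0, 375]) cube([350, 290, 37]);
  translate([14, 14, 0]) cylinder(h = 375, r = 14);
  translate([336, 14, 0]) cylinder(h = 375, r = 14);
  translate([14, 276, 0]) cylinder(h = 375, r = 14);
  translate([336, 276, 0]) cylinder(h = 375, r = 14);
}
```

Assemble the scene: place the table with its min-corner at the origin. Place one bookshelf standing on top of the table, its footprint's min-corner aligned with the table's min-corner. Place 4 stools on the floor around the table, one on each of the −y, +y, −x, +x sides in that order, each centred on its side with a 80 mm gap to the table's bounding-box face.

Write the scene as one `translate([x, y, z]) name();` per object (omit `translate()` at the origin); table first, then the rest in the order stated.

table();
translate([0, 0, 696]) bookshelf();
translate([510, -370, 0]) stool();
translate([510, 924, 0]) stool();
translate([-430, 277, 0]) stool();
translate([1450, 277, 0]) stool();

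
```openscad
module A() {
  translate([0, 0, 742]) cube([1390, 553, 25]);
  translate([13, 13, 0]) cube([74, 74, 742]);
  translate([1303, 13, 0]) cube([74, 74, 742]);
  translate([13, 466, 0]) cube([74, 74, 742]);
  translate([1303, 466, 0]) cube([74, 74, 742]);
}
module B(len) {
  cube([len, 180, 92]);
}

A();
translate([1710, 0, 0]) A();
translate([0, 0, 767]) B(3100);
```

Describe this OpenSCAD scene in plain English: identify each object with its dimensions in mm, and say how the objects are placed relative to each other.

A is a table: top 1390 mm (x) × 553 mm (y), 25 mm thick, upper face at z = 767 mm, on four 74×74 mm square legs, each inset 13 mm from the nearest pair of top edges, running from z = 0 to the bottom of the top.

B is a rectangular beam 3100 mm long (x), 180 mm deep (y), 92 mm thick (z).

The beam spans the tops of two tables placed 320 mm apart, resting at z = 767 mm.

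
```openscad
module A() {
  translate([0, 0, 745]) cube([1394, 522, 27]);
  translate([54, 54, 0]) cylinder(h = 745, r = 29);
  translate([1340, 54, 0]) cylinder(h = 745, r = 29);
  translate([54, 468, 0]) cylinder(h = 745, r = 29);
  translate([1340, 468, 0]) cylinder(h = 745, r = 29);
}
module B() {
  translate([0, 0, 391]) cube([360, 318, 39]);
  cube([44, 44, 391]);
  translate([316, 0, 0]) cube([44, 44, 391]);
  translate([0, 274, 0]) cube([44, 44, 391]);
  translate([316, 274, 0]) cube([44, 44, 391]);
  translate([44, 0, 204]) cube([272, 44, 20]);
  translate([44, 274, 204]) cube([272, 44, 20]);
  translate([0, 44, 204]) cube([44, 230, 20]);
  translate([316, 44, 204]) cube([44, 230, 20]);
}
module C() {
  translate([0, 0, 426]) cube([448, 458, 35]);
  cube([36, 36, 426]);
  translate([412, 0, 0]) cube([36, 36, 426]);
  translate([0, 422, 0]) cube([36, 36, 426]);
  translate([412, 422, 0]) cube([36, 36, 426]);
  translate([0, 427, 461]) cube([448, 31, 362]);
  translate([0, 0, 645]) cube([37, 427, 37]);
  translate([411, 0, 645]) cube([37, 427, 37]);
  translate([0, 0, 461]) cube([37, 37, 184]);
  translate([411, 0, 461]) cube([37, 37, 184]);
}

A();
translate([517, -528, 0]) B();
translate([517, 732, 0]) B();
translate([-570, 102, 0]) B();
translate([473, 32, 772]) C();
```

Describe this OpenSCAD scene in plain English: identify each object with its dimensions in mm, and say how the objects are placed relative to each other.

A is a rectangular dining table. The top is 1394×522×27 mm with its upper surface at z = 772 mm. It stands on four round legs of 58 mm diameter, each leg's bounding box inset 25 mm from the nearest pair of top edges, running from the floor to the underside of the top.

B is a four-legged stool. The seat is 360×318 mm, 39 mm thick, top at z = 430 mm. It stands on four square legs, each 44×44 mm in cross-section, from z = 0 to the seat underside, each flush with a corner of the seat. Four stretchers, 44 mm wide and 20 mm tall, connect adjacent legs with their undersides at z = 204 mm, each running between the inner faces of the legs it joins and aligned with the legs' outer faces on the other axis.

C is a chair: 448×458 mm seat, 35 mm thick, top at z = 461 mm, on four 36 mm square corner legs flush with the seat edges. A 31 mm thick backrest slab spans the full seat width, extending 362 mm above the seat top, its back face flush with the seat's +y edge. Two armrests of 37×37 mm section run along each side from the seat's front edge to the front of the backrest, top faces 221 mm above the seat top and outer faces flush with the seat's x-edges; a 37×37 mm post under the front of each armrest stands on the seat at the front corner.

Three stools sit around the table at the −y, +y, −x sides. The chair is on top of the table, centred.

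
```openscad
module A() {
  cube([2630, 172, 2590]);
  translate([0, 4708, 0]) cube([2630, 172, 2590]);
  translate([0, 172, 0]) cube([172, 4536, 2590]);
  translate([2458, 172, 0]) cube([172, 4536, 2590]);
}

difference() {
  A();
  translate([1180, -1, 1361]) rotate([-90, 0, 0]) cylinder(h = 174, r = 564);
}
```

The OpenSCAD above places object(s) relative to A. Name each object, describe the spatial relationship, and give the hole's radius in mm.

The subtracted cylinder has r = 564 mm.

A is a house frame. The house frame has a circular hole through its front wall. The hole's radius is 564 mm.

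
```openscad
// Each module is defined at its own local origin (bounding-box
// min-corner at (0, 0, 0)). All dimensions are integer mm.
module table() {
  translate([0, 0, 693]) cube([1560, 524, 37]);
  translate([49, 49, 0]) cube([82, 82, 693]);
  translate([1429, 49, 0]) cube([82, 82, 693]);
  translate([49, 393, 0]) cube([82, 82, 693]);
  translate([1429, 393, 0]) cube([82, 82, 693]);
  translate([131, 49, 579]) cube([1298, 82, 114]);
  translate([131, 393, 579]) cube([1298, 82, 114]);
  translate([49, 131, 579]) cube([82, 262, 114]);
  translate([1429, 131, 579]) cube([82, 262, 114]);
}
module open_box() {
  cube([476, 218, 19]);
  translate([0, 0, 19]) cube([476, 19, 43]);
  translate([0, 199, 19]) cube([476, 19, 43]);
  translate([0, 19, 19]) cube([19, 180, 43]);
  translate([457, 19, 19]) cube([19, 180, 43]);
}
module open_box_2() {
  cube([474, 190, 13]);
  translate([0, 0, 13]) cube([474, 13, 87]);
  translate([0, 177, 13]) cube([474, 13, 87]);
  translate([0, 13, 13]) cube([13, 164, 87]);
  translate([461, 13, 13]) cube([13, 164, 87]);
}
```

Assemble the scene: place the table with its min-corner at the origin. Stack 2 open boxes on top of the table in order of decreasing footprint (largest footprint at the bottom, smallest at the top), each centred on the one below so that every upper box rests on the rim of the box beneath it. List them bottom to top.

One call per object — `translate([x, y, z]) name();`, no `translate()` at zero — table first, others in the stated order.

table();
translate([542, 153, 730]) open_box();
translate([543, 167, 792]) open_box_2();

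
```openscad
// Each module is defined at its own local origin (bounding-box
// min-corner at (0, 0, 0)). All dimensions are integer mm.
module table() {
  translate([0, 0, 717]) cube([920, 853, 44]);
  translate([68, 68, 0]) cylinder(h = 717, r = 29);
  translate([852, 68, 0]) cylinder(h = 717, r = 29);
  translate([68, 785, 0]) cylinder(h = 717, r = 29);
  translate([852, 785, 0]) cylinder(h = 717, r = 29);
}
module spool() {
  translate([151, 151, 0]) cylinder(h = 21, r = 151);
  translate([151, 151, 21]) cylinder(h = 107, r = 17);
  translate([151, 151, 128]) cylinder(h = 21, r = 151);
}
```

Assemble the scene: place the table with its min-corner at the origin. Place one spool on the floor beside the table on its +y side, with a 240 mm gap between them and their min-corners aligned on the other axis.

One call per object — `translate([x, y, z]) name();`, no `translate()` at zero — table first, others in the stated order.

table();
translate([0, 1093, 0]) spool();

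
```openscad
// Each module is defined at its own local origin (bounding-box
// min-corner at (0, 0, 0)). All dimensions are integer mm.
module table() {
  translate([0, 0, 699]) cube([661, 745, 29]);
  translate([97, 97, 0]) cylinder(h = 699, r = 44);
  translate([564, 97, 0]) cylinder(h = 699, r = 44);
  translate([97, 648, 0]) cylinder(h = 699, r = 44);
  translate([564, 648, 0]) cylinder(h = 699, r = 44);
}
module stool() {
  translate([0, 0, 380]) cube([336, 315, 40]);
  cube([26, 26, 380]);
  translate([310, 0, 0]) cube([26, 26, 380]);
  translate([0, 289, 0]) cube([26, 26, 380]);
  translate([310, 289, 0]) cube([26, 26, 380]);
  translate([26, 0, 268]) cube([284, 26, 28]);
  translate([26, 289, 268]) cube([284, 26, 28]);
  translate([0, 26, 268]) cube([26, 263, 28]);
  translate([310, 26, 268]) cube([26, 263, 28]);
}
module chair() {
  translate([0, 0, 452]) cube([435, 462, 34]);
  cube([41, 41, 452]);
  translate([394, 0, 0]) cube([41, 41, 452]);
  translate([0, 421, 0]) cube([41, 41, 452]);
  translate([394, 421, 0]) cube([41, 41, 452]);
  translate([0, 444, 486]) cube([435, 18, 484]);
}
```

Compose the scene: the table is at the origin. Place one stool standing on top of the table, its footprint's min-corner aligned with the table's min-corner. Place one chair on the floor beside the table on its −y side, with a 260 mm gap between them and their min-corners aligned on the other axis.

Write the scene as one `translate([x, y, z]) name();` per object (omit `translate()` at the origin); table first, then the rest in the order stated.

table();
translate([0, 0, 728]) stool();
translate([0, -722, 0]) chair();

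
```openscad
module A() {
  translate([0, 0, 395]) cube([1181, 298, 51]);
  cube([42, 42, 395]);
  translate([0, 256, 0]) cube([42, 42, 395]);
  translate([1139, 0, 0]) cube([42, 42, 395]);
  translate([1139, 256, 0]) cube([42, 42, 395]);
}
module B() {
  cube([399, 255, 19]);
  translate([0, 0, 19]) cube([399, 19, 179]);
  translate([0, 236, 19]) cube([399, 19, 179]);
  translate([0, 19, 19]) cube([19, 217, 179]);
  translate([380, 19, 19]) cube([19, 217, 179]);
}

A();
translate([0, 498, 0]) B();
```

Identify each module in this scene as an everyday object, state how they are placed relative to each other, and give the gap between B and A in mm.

The open box's nearest face is 200 mm from the bench's +y face.

A is a bench. B is an open box. The open box is on the floor beside the bench on its +y side. The gap between the open box and the bench is 200 mm.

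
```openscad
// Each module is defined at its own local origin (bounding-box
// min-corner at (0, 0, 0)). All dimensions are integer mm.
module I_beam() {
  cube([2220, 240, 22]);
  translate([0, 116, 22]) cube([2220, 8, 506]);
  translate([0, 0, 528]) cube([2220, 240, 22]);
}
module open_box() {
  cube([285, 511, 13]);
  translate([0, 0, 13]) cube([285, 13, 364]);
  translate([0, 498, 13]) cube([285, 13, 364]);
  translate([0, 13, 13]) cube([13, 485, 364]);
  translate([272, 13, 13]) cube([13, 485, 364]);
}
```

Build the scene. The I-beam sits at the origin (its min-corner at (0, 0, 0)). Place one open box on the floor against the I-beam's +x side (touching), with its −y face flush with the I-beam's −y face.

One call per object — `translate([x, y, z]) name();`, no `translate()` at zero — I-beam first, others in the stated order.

I_beam();
translate([2220, 0, 0]) open_box();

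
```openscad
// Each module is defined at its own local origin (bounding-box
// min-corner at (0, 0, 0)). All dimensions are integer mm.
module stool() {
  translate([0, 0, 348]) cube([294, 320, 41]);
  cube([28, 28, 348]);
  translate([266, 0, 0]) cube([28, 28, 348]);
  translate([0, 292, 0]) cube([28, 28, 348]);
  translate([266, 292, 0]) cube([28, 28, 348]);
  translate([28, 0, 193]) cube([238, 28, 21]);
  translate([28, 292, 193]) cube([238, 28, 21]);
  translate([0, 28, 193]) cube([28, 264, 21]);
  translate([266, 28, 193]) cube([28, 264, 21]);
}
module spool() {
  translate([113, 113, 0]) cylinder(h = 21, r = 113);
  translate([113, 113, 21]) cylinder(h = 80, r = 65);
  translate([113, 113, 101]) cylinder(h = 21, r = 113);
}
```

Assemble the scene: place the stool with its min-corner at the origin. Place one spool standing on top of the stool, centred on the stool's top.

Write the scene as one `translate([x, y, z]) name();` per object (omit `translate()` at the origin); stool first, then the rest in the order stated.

stool();
translate([34, 47, 389]) spool();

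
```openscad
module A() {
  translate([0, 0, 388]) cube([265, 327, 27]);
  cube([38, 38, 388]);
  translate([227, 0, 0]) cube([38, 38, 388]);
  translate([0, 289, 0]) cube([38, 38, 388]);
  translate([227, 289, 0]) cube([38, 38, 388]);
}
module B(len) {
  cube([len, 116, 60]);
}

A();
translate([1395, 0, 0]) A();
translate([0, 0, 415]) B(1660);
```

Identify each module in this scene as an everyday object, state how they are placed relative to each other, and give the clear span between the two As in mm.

Second stool starts at x = 1395; first ends at x = 265; clear span = 1395 − 265 = 1130 mm.

A is a stool. B is a beam. A beam spans the tops of two stools. The clear span between the two stools is 1130 mm.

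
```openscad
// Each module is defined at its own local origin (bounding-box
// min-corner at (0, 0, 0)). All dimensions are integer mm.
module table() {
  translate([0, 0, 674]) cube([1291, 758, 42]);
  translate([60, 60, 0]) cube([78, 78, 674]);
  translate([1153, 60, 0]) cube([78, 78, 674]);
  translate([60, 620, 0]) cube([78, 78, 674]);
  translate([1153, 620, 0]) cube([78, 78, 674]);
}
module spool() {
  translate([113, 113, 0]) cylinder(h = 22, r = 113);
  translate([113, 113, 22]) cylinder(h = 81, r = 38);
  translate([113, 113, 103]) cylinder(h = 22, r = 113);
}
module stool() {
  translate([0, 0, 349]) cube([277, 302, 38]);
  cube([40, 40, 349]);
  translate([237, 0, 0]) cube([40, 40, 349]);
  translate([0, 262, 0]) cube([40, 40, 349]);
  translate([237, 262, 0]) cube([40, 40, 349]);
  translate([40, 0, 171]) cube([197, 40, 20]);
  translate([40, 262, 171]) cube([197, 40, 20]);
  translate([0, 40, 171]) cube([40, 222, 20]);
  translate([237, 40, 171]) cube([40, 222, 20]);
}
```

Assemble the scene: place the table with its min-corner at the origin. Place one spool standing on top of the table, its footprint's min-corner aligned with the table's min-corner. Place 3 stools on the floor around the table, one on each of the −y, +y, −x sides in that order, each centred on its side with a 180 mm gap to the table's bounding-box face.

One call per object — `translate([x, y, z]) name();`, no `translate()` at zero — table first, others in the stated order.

table();
translate([0, 0, 716]) spool();
translate([507, -482, 0]) stool();
translate([507, 938, 0]) stool();
translate([-457, 228, 0]) stool();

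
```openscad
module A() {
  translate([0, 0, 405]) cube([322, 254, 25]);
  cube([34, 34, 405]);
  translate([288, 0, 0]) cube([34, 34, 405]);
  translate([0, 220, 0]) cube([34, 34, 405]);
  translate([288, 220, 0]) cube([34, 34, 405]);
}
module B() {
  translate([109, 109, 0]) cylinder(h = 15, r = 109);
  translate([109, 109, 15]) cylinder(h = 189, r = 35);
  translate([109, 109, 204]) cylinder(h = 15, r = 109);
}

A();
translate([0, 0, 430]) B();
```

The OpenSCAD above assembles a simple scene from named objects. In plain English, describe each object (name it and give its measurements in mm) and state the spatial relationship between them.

A is a simple wooden stool: a rectangular seat 322 mm (x) by 254 mm (y), 25 mm thick, top face at z = 430 mm, on four square legs, each 34×34 mm in cross-section. The legs rest on z = 0, each flush with a corner of the seat.

B is a spool: two coaxial disc flanges of radius 109 mm and thickness 15 mm, joined by a core cylinder of radius 35 mm and height 189 mm. The lower flange rests on z = 0 and the three cylinders share a vertical axis.

The spool is on top of the stool.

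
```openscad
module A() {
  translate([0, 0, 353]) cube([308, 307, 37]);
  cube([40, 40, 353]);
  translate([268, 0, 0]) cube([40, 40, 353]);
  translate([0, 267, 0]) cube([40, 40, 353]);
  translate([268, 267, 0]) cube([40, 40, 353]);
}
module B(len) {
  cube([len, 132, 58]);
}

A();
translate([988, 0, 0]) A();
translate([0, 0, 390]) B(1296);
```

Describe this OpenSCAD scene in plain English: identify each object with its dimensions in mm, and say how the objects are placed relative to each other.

A is a simple wooden stool: a rectangular seat 308 mm (x) by 307 mm (y), 37 mm thick, top face at z = 390 mm, on four square legs, each 40×40 mm in cross-section. The legs rest on z = 0, each flush with a corner of the seat.

B is a rectangular beam 1296 mm long (x), 132 mm deep (y), 58 mm thick (z).

The beam spans the tops of two stools placed 680 mm apart, resting at z = 390 mm.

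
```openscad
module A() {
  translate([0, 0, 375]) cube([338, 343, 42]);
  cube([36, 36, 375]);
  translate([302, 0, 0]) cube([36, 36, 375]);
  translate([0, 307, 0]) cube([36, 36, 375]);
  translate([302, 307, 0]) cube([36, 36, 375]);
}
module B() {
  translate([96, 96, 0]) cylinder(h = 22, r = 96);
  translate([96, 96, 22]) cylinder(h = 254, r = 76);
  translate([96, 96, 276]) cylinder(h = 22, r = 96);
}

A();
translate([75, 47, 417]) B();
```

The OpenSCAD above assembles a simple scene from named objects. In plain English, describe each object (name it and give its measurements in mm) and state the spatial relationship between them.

A is a four-legged stool. The seat is 338×343 mm, 42 mm thick, top at z = 417 mm. It stands on four square legs, each 36×36 mm in cross-section, from z = 0 to the seat underside, each flush with a corner of the seat.

B is a spool: two coaxial disc flanges of radius 96 mm and thickness 22 mm, joined by a core cylinder of radius 76 mm and height 254 mm. The lower flange rests on z = 0 and the three cylinders share a vertical axis.

The spool is on top of the stool.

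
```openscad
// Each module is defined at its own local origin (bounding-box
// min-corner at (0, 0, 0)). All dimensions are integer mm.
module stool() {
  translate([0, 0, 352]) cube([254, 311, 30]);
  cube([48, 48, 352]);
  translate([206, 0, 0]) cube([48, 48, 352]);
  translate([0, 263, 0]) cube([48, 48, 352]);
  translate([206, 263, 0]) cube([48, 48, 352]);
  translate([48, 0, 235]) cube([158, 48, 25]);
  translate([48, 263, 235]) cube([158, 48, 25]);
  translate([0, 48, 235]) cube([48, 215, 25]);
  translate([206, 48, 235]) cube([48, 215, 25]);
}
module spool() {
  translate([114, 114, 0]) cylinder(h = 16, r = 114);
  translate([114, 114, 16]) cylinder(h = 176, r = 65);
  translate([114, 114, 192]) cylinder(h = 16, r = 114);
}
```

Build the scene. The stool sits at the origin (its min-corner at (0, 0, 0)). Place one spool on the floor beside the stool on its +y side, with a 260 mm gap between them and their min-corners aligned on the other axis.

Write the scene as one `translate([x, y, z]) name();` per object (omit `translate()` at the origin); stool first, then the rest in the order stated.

stool();
translate([0, 571, 0]) spool();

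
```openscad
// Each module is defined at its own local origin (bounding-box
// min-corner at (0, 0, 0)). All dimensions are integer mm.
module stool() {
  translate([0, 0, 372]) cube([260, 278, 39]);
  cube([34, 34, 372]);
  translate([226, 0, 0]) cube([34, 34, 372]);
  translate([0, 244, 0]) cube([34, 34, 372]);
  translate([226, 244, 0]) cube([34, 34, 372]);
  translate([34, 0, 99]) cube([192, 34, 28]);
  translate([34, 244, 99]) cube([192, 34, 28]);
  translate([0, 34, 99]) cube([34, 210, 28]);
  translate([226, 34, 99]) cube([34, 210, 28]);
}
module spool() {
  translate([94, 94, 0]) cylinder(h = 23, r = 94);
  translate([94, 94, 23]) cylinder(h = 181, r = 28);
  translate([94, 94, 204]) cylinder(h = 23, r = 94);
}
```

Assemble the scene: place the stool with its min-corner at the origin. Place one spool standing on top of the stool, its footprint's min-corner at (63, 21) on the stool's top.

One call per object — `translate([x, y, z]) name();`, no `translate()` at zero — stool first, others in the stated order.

stool();
translate([63, 21, 411]) spool();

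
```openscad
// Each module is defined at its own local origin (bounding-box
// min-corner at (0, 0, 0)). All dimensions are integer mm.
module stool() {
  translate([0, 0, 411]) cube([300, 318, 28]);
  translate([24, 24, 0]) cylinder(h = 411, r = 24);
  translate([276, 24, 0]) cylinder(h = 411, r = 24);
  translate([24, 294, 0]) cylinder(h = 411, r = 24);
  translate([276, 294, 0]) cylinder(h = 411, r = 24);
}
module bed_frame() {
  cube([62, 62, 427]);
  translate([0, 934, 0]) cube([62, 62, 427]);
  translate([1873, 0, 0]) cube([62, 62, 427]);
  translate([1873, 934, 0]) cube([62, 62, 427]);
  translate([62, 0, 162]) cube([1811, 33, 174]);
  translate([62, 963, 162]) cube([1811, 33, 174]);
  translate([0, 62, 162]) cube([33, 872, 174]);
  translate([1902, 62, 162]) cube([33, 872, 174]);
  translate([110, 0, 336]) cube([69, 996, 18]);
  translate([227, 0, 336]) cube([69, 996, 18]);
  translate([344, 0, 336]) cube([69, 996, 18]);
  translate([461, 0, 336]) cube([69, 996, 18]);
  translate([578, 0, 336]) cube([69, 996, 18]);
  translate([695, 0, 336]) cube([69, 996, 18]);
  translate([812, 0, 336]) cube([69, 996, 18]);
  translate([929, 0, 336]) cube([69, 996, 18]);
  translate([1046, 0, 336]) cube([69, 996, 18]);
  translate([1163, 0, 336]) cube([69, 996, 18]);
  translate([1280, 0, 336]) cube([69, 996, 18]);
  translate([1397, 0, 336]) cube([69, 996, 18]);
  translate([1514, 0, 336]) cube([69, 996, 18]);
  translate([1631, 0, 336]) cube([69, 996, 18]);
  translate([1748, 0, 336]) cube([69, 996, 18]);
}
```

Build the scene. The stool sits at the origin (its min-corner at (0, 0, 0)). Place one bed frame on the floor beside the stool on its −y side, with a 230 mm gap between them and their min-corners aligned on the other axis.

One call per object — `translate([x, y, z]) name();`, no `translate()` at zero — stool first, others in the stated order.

stool();
translate([0, -1226, 0]) bed_frame();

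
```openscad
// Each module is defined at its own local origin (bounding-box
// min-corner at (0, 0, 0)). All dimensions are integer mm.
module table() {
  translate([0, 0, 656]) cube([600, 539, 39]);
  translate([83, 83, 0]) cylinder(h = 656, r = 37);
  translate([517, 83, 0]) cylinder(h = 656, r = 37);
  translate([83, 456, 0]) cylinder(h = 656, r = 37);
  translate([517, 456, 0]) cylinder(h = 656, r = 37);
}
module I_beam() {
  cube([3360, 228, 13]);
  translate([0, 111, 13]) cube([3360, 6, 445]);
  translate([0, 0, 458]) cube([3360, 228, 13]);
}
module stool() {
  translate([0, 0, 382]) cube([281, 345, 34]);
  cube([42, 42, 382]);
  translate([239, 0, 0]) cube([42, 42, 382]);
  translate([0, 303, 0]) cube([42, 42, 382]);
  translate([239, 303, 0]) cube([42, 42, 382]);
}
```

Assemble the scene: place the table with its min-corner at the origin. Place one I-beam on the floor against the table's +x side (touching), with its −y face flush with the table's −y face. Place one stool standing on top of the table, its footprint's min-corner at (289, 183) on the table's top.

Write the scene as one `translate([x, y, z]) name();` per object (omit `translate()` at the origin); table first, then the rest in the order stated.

table();
translate([600, 0, 0]) I_beam();
translate([289, 183, 695]) stool();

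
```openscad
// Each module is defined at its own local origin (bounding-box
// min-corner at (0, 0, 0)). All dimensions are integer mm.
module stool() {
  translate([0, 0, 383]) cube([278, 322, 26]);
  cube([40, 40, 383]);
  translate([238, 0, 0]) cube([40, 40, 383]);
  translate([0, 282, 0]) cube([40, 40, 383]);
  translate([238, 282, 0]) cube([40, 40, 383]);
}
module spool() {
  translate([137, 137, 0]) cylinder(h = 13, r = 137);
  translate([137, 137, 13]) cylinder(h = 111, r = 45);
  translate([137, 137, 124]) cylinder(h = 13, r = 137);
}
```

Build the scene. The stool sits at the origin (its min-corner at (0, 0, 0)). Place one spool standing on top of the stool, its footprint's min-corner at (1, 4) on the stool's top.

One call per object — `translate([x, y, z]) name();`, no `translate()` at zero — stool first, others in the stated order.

stool();
translate([1, 4, 409]) spool();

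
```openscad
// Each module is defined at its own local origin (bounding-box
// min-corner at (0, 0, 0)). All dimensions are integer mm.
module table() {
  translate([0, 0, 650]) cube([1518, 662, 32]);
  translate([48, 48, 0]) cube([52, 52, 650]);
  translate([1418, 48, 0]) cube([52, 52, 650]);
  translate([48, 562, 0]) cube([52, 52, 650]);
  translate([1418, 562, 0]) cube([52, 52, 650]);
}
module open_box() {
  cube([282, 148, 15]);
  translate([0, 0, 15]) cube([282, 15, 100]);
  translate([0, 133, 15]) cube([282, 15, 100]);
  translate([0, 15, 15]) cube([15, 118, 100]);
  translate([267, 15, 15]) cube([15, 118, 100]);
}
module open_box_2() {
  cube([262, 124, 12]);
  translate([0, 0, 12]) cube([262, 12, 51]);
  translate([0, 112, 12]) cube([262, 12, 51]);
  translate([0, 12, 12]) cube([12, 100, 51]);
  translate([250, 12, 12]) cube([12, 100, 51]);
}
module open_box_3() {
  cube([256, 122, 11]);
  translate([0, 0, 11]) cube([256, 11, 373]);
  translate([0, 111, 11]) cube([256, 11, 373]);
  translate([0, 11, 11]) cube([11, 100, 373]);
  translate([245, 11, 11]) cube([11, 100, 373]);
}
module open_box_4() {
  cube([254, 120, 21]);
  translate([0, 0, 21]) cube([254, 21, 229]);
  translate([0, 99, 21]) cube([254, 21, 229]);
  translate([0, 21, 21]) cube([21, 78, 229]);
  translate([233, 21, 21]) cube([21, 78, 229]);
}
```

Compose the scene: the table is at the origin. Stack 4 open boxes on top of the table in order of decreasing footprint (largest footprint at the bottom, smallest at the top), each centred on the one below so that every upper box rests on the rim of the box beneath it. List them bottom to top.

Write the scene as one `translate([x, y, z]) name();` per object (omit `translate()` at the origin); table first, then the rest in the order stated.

table();
translate([618, 257, 682]) open_box();
translate([628, 269, 797]) open_box_2();
translate([631, 270, 860]) open_box_3();
translate([632, 271, 1244]) open_box_4();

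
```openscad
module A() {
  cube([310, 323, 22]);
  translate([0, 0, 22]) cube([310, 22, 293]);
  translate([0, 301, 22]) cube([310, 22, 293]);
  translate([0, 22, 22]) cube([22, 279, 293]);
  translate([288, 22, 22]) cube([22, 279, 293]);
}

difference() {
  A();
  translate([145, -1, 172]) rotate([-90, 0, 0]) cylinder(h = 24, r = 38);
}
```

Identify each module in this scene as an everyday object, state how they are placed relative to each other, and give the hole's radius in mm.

A is an open box. The open box has a circular hole through its front wall. The hole's radius is 38 mm.

The subtracted cylinder has r = 38 mm.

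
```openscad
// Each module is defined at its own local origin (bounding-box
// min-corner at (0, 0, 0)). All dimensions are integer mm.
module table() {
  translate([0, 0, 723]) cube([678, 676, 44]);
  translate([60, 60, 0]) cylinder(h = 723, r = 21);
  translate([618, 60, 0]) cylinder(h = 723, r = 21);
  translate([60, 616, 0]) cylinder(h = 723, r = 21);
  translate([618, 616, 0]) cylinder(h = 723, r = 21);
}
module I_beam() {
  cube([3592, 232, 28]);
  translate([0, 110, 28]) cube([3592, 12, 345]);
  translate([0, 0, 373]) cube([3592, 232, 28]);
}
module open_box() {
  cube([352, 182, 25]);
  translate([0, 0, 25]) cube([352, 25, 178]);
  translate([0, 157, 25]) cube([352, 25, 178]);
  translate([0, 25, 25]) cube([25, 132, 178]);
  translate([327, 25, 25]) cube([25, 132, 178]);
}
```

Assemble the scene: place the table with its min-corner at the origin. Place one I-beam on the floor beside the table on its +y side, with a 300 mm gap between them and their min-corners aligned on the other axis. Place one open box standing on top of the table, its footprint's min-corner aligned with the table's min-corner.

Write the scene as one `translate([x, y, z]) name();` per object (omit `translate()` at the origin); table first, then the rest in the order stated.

table();
translate([0, 976, 0]) I_beam();
translate([0, 0, 767]) open_box();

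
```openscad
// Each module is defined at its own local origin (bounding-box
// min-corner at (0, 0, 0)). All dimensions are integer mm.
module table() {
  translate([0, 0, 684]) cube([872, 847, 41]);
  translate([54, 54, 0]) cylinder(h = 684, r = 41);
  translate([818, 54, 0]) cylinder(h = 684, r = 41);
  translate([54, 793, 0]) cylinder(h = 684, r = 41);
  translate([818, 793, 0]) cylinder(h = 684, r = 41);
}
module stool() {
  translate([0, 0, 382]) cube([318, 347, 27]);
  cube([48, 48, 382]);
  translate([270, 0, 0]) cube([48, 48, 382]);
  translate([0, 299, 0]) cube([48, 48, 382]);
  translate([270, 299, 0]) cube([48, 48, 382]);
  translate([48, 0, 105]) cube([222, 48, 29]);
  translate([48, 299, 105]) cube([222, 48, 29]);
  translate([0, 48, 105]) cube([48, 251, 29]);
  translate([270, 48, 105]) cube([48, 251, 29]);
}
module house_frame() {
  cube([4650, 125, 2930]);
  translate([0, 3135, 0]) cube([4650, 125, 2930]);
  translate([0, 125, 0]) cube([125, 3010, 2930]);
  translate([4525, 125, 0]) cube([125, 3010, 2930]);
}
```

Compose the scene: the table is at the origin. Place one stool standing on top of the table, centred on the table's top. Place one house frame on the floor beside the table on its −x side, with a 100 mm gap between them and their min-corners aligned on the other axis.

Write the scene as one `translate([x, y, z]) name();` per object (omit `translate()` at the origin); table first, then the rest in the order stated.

table();
translate([277, 250, 725]) stool();
translate([-4750, 0, 0]) house_frame();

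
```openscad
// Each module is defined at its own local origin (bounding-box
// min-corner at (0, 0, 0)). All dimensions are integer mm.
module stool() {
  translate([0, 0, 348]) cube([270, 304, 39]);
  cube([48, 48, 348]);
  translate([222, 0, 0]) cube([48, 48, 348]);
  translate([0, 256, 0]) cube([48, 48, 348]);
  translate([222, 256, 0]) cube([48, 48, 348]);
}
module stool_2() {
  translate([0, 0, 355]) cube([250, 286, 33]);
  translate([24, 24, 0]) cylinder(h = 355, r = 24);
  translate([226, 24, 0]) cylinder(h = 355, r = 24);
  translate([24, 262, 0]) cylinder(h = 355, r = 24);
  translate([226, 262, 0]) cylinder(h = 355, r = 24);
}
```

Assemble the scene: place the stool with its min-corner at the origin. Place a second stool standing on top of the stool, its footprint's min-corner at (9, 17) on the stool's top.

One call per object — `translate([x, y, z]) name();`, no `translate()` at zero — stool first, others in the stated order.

stool();
translate([9, 17, 387]) stool_2();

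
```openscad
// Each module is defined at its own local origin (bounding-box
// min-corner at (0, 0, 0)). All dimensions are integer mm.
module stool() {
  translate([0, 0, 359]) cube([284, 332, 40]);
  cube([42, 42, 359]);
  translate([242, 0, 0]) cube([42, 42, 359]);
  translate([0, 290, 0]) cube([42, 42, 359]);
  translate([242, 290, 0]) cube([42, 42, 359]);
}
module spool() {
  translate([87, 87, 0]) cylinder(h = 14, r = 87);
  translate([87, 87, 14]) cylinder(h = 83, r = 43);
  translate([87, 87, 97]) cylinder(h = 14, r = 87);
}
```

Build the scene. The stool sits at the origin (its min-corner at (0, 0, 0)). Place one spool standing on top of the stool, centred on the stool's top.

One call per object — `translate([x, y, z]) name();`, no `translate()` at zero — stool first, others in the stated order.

stool();
translate([55, 79, 399]) spool();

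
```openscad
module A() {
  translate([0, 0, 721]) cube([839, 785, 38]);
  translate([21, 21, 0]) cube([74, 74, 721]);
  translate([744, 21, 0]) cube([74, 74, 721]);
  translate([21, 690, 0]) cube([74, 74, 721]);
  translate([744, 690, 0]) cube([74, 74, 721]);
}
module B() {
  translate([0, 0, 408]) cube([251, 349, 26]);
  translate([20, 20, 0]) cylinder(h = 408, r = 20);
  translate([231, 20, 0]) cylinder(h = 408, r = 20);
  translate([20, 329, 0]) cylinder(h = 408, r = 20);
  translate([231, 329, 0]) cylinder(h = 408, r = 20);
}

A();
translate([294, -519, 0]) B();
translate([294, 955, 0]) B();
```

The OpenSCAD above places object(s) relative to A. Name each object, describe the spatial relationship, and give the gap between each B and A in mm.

A is a table. B is a stool. Two stools sit around the table at the −y, +y sides. The gap between each stool and the table is 170 mm.

Each stool's nearest face is 170 mm from the table's bounding box.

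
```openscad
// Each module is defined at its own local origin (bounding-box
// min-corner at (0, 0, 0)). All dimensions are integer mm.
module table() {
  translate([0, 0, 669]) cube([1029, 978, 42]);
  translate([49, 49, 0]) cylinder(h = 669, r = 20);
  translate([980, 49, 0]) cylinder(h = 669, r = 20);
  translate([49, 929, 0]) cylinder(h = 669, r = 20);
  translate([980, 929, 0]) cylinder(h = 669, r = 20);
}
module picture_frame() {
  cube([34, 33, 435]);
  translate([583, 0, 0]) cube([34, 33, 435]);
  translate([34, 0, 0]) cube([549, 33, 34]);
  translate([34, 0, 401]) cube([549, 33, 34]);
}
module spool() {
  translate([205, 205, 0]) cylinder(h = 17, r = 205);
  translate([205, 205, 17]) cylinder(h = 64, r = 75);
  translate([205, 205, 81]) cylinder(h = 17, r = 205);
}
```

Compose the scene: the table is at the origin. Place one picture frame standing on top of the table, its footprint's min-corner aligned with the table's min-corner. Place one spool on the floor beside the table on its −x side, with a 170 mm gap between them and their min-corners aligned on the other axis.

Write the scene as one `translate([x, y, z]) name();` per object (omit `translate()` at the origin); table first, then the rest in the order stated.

table();
translate([0, 0, 711]) picture_frame();
translate([-580, 0, 0]) spool();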